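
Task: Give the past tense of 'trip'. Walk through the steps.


Apply rule: Double final consonant and add -ed. 'trip' becomes 'tripped'.

tripped


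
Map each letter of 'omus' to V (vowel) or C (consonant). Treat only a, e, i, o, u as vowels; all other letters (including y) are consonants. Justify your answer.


Letter mapping: o = V, m = C, u = V, s = C.

VCVC


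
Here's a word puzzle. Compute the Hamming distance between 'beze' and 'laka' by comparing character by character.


Alignment:
Position 1: 'b' vs 'l' = DIFFER
Position 2: 'e' vs 'a' = DIFFER
Position 3: 'z' vs 'k' = DIFFER
Position 4: 'e' vs 'a' = DIFFER
Total differences: 4

4


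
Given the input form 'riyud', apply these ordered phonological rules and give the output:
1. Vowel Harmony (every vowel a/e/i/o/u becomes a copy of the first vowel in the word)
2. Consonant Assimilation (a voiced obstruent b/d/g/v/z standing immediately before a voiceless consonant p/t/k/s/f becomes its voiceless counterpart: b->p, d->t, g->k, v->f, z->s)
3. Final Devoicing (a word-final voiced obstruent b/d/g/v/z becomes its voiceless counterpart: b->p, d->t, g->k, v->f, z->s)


Starting form: 'riyud'
Rule 1: Vowel Harmony: all vowels become 'i' (matching first vowel). 'riyud' -> 'riyid'
Rule 2: Consonant Assimilation: no voiced obstruent (b/d/g/v/z) stands immediately before a voiceless consonant (p/t/k/s/f). No change.
Rule 3: Final Devoicing: word-final voiced obstruent 'd' becomes voiceless 't'. 'riyid' -> 'riyit'
Final form: 'riyit'

riyit


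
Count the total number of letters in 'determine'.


Spell out 'determine' and number each letter: d(1), e(2), t(3), e(4), r(5), m(6), i(7), n(8), e(9). Total: 9 letters.

9


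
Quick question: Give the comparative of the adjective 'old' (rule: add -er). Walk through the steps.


Apply comparative formation (add -er): 'old' -> 'older'.

older


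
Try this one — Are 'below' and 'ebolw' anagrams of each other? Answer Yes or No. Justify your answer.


Sorted letters of 'below': 'below'
Sorted letters of 'ebolw': 'below'
They match.

Yes


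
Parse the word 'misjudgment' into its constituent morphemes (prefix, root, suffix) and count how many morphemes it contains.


Step 1: Identify prefix: 'mis' (meaning: wrongly)
Step 2: Identify root: 'judge'
Step 3: Identify suffix(es): 'ment'
Decomposition: mis- (prefix: wrongly) + judge (root) + -ment (suffix: action/result)
Total morphemes: 3

3 morphemes (mis- (prefix: wrongly) + judge (root) + -ment (suffix: action/result))


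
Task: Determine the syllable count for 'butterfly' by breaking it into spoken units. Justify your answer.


Break 'butterfly' into syllables: but-ter-fly -> but | ter | fly = 3 syllables

3 syllables


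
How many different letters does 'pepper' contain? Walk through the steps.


Unique letters in 'pepper': {e, p, r} = 3 distinct letters.

3


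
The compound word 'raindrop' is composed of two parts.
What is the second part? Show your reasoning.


Split 'raindrop' into 'rain' + 'drop'. The second part is 'drop'.

drop


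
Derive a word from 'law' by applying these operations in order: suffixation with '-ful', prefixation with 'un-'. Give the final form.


Step 1: Add suffix '-ful' to 'law' = 'lawful'
Step 2: Add prefix 'un-' to 'lawful' = 'unlawful'

unlawful


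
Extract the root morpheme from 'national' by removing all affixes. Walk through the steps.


Remove suffix '-al' from 'national' to get root 'nation'.

nation


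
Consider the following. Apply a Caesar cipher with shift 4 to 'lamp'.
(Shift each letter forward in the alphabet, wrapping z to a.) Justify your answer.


Shift each letter by 4: l -> p, a -> e, m -> q, p -> t. Result: 'peqt'.

peqt


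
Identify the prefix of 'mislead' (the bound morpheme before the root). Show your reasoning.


The word 'mislead' = 'mis' (prefix) + 'lead' (root). The prefix is 'mis'.

mis


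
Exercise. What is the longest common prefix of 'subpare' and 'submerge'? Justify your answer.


Compare from the start: 3 characters match: 'sub'. Mismatch at position 4: 'p' vs 'm'.

sub


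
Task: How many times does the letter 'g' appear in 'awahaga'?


Letter 'g' in 'awahaga': found at position(s) 6 = 1 occurrence(s).

1


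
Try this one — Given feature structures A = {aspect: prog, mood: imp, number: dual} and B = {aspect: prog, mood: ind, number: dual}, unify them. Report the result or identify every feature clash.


Compare features:
aspect: A=prog vs B=prog -> unified: prog
mood: A=imp vs B=ind -> CLASH
number: A=dual vs B=dual -> unified: dual
Clash detected on feature 'mood' (imp vs ind); unification fails.

CLASH on 'mood' (imp vs ind)


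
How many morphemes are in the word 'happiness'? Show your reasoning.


Decomposition: happy (root) + -ness (suffix) = 2 morpheme(s)

2 morphemes


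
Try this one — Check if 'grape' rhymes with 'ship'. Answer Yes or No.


Rime (stressed vowel + following sounds) of 'grape': -ape = /eɪp/
Rime of 'ship': -ip = /ɪp/
/eɪp/ and /ɪp/ are different ending sounds, so the words do not rhyme.

No


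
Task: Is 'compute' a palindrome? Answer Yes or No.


Forward: 'compute'
Reversed: 'etupmoc'
They differ.

No


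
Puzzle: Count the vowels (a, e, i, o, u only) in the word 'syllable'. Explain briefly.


Vowels in 'syllable': a, e = 2 vowels.

2


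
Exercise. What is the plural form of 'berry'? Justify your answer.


Apply rule: Change -y to -ies (consonant + y). 'berry' becomes 'berries'.

berries


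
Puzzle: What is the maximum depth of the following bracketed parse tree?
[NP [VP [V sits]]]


Count bracket nesting levels:
'[' at pos 0: depth = 1
'[' at pos 4: depth = 2
'[' at pos 8: depth = 3
Maximum depth reached: 3

3


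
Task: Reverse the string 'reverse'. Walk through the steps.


Reverse 'reverse' character by character: 'esrever'.

esrever


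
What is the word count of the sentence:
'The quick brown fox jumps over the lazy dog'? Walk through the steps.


Split into words: The | quick | brown | fox | jumps | over | the | lazy | dog = 9 words.

9


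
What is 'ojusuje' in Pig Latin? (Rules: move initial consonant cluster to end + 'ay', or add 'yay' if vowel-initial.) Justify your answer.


'ojusuje' starts with a vowel, so add 'yay': 'ojusujeyay'.

ojusujeyay


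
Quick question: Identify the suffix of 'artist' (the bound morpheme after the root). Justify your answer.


The word 'artist' = 'art' (root) + '-ist' (suffix). The suffix is '-ist'.

ist


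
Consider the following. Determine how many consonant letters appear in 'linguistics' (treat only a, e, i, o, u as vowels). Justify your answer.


Consonants in 'linguistics': l, n, g, s, t, c, s = 7 consonants.

7


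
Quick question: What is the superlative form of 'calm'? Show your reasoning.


Apply superlative formation (add -est): 'calm' -> 'calmest'.

calmest


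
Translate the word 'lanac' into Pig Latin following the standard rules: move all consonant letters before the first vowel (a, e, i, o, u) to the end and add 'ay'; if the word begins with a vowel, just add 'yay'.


'lanac': move consonant cluster 'l' to end and add 'ay': 'anaclay'.

anaclay


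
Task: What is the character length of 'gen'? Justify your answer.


Spell out 'gen' and number each letter: g(1), e(2), n(3). Total: 3 letters.

3


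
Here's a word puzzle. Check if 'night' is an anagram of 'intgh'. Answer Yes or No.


Sorted letters of 'night': 'ghint'
Sorted letters of 'intgh': 'ghint'
They match.

Yes


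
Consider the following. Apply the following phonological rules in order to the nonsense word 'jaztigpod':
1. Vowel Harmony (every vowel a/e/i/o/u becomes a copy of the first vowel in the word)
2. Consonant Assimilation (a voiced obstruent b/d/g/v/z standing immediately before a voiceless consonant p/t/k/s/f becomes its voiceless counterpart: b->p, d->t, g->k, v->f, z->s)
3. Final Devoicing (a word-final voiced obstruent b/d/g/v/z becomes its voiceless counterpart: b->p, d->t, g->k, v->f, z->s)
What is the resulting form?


Starting form: 'jaztigpod'
Rule 1: Vowel Harmony: all vowels become 'a' (matching first vowel). 'jaztigpod' -> 'jaztagpad'
Rule 2: Consonant Assimilation: voiced obstruent before voiceless consonant becomes voiceless ('zt' -> 'st', 'gp' -> 'kp'). 'jaztagpad' -> 'jastakpad'
Rule 3: Final Devoicing: word-final voiced obstruent 'd' becomes voiceless 't'. 'jastakpad' -> 'jastakpat'
Final form: 'jastakpat'

jastakpat


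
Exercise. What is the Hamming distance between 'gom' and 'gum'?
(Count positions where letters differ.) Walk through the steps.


Alignment:
Position 1: 'g' vs 'g' = match
Position 2: 'o' vs 'u' = DIFFER
Position 3: 'm' vs 'm' = match
Total differences: 1

1


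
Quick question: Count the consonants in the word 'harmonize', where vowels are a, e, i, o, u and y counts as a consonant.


Consonants in 'harmonize': h, r, m, n, z = 5 consonants.

5


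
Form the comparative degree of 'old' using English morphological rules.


Apply comparative formation (add -er): 'old' -> 'older'.

older


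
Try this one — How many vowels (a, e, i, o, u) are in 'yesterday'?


Vowels in 'yesterday': e, e, a = 3 vowels.

3


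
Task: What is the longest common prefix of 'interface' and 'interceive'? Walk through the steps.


Compare from the start: 5 characters match: 'inter'. Mismatch at position 6: 'f' vs 'c'.

inter


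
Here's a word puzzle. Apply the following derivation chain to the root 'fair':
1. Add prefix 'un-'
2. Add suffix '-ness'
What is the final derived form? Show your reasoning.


Step 1: Add prefix 'un-' to 'fair' = 'unfair'
Step 2: Add suffix '-ness' to 'unfair' = 'unfairness'

unfairness


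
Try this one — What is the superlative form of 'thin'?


Apply superlative formation (double final consonant, add -est): 'thin' -> 'thinnest'.

thinnest


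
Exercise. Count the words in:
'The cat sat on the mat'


Split into words: The | cat | sat | on | the | mat = 6 words.

6


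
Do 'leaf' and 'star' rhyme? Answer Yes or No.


Rime (stressed vowel + following sounds) of 'leaf': -eaf = /iːf/
Rime of 'star': -ar = /ɑːr/
/iːf/ and /ɑːr/ are different ending sounds, so the words do not rhyme.

No


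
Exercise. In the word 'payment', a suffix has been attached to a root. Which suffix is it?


The word 'payment' = 'pay' (root) + '-ment' (suffix). The suffix is '-ment'.

ment


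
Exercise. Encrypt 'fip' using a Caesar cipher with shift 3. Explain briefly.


Shift each letter by 3: f -> i, i -> l, p -> s. Result: 'ils'.

ils


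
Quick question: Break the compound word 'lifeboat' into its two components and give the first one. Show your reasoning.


Split 'lifeboat' into 'life' + 'boat'. The first part is 'life'.

life


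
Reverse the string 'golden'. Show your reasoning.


Reverse 'golden' character by character: 'nedlog'.

nedlog


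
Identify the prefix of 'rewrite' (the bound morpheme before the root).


The word 'rewrite' = 're' (prefix) + 'write' (root). The prefix is 're'.

re


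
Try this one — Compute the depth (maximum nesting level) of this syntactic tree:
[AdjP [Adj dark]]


Count bracket nesting levels:
'[' at pos 0: depth = 1
'[' at pos 6: depth = 2
Maximum depth reached: 2

2


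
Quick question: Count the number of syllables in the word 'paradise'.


Break 'paradise' into syllables: par-a-dise -> par | a | dise = 3 syllables

3 syllables


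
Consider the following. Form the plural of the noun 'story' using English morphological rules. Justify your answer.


Apply rule: Change -y to -ies (consonant + y). 'story' becomes 'stories'.

stories


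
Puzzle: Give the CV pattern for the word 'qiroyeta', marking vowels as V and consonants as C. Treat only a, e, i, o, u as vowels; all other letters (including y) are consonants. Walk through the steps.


Letter mapping: q = C, i = V, r = C, o = V, y = C, e = V, t = C, a = V.

CVCVCVCV


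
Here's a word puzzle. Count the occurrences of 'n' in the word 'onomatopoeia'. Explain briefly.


Letter 'n' in 'onomatopoeia': found at position(s) 2 = 1 occurrence(s).

1


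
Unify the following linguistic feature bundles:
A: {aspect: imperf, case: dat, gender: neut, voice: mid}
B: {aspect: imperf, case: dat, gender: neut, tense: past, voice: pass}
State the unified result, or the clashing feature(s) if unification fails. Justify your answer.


Compare features:
aspect: A=imperf vs B=imperf -> unified: imperf
case: A=dat vs B=dat -> unified: dat
gender: A=neut vs B=neut -> unified: neut
tense: A=_ vs B=past -> unified: past
voice: A=mid vs B=pass -> CLASH
Clash detected on feature 'voice' (mid vs pass); unification fails.

CLASH on 'voice' (mid vs pass)


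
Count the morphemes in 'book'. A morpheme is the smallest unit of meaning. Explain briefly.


Decomposition: book (free morpheme) = 1 morpheme(s)

1 morphemes


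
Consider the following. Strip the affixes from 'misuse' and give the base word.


Remove prefix 'mis' from 'misuse' to get root 'use'.

use


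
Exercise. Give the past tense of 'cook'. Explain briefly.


Apply rule: Add -ed. 'cook' becomes 'cooked'.

cooked


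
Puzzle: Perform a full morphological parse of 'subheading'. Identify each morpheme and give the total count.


Step 1: Identify prefix: 'sub' (meaning: below)
Step 2: Identify root: 'head'
Step 3: Identify suffix(es): 'ing'
Decomposition: sub- (prefix: below) + head (root) + -ing (suffix: ongoing/result)
Total morphemes: 3

3 morphemes (sub- (prefix: below) + head (root) + -ing (suffix: ongoing/result))


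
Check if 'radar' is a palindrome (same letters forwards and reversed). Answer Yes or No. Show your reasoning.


Forward: 'radar'
Reversed: 'radar'
They are identical.

Yes


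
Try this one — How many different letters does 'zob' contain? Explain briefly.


Unique letters in 'zob': {b, o, z} = 3 distinct letters.

3


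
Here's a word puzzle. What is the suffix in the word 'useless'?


The word 'useless' = 'use' (root) + '-less' (suffix). The suffix is '-less'.

less


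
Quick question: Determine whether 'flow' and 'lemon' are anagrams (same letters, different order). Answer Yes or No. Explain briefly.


Sorted letters of 'flow': 'flow'
Sorted letters of 'lemon': 'elmno'
They do not match.

No


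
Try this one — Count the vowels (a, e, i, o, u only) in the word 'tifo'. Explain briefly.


Vowels in 'tifo': i, o = 2 vowels.

2


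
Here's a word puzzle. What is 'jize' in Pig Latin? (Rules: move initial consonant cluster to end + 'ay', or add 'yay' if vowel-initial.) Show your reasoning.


'jize': move consonant cluster 'j' to end and add 'ay': 'izejay'.

izejay


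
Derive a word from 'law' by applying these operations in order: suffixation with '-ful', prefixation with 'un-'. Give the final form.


Step 1: Add suffix '-ful' to 'law' = 'lawful'
Step 2: Add prefix 'un-' to 'lawful' = 'unlawful'

unlawful


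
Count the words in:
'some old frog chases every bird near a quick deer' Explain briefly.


Split into words: some | old | frog | chases | every | bird | near | a | quick | deer = 10 words.

10


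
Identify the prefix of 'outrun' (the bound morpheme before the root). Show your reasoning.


The word 'outrun' = 'out' (prefix) + 'run' (root). The prefix is 'out'.

out


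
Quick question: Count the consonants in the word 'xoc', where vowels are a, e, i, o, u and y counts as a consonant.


Consonants in 'xoc': x, c = 2 consonants.

2


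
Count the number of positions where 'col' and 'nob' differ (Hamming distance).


Alignment:
Position 1: 'c' vs 'n' = DIFFER
Position 2: 'o' vs 'o' = match
Position 3: 'l' vs 'b' = DIFFER
Total differences: 2

2


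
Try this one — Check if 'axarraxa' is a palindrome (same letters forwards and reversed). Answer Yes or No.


Forward: 'axarraxa'
Reversed: 'axarraxa'
They are identical.

Yes


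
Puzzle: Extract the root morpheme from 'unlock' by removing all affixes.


Remove prefix 'un' from 'unlock' to get root 'lock'.

lock


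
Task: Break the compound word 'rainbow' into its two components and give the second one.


Split 'rainbow' into 'rain' + 'bow'. The second part is 'bow'.

bow


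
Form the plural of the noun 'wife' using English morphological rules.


Apply rule: Change -fe to -ves. 'wife' becomes 'wives'.

wives


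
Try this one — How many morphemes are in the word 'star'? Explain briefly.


Decomposition: star (free morpheme) = 1 morpheme(s)

1 morphemes


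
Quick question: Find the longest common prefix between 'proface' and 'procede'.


Compare from the start: 3 characters match: 'pro'. Mismatch at position 4: 'f' vs 'c'.

pro


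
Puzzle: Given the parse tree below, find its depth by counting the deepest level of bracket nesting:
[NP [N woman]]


Count bracket nesting levels:
'[' at pos 0: depth = 1
'[' at pos 4: depth = 2
Maximum depth reached: 2

2


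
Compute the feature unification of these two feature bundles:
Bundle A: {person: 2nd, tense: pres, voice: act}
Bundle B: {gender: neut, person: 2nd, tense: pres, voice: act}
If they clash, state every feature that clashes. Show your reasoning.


Compare features:
gender: A=_ vs B=neut -> unified: neut
person: A=2nd vs B=2nd -> unified: 2nd
tense: A=pres vs B=pres -> unified: pres
voice: A=act vs B=act -> unified: act
No clashes found.

Unified: {gender: neut, person: 2nd, tense: pres, voice: act}


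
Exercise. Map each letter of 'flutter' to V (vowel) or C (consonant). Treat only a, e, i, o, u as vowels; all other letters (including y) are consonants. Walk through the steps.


Letter mapping: f = C, l = C, u = V, t = C, t = C, e = V, r = C.

CCVCCVC


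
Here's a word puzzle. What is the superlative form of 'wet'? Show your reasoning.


Apply superlative formation (double final consonant, add -est): 'wet' -> 'wettest'.

wettest


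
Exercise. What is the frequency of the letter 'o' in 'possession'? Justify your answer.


Letter 'o' in 'possession': found at position(s) 2, 9 = 2 occurrence(s).

2


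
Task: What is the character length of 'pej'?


Spell out 'pej' and number each letter: p(1), e(2), j(3). Total: 3 letters.

3


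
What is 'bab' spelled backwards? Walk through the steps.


Reverse 'bab' character by character: 'bab'.

bab


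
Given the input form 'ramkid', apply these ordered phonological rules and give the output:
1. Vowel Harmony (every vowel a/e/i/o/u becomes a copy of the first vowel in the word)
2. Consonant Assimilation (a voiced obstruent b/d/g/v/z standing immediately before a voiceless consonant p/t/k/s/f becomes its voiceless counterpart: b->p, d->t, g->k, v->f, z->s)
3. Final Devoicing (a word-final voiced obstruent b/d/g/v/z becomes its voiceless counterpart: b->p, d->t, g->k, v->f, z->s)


Starting form: 'ramkid'
Rule 1: Vowel Harmony: all vowels become 'a' (matching first vowel). 'ramkid' -> 'ramkad'
Rule 2: Consonant Assimilation: no voiced obstruent (b/d/g/v/z) stands immediately before a voiceless consonant (p/t/k/s/f). No change.
Rule 3: Final Devoicing: word-final voiced obstruent 'd' becomes voiceless 't'. 'ramkad' -> 'ramkat'
Final form: 'ramkat'

ramkat


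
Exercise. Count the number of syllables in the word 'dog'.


Break 'dog' into syllables: dog -> dog = 1 syllable

1 syllable


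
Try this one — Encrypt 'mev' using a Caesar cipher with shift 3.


Shift each letter by 3: m -> p, e -> h, v -> y. Result: 'phy'.

phy


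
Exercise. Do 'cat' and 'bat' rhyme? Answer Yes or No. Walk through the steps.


Rime (stressed vowel + following sounds) of 'cat': -at = /æt/
Rime of 'bat': -at = /æt/
/æt/ and /æt/ are the same ending sound, so the words rhyme.

Yes


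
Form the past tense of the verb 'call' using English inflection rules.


Apply rule: Add -ed. 'call' becomes 'called'.

called


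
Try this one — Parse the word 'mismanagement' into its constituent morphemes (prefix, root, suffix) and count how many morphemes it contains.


Step 1: Identify prefix: 'mis' (meaning: wrongly)
Step 2: Identify root: 'manage'
Step 3: Identify suffix(es): 'ment'
Decomposition: mis- (prefix: wrongly) + manage (root) + -ment (suffix: action/result)
Total morphemes: 3

3 morphemes (mis- (prefix: wrongly) + manage (root) + -ment (suffix: action/result))


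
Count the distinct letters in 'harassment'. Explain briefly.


Unique letters in 'harassment': {a, e, h, m, n, r, s, t} = 8 distinct letters.

8


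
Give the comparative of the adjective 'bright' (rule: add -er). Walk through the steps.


Apply comparative formation (add -er): 'bright' -> 'brighter'.

brighter


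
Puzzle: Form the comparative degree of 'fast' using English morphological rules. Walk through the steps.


Apply comparative formation (add -er): 'fast' -> 'faster'.

faster


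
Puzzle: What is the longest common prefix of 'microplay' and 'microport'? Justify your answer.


Compare from the start: 6 characters match: 'microp'. Mismatch at position 7: 'l' vs 'o'.

microp


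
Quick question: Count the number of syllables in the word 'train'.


Break 'train' into syllables: train -> train = 1 syllable

1 syllable


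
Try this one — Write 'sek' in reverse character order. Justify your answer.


Reverse 'sek' character by character: 'kes'.

kes


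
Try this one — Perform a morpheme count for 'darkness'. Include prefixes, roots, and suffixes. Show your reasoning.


Decomposition: dark (root) + -ness (suffix) = 2 morpheme(s)

2 morphemes


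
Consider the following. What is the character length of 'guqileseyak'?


Spell out 'guqileseyak' and number each letter: g(1), u(2), q(3), i(4), l(5), e(6), s(7), e(8), y(9), a(10), k(11). Total: 11 letters.

11


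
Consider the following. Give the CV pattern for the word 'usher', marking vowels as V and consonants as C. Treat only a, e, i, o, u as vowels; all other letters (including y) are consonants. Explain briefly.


Letter mapping: u = V, s = C, h = C, e = V, r = C.

VCCVC


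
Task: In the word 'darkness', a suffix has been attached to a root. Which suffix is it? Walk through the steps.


The word 'darkness' = 'dark' (root) + '-ness' (suffix). The suffix is '-ness'.

ness


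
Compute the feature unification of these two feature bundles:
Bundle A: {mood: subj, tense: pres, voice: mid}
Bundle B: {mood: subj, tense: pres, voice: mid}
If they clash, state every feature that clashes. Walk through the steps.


Compare features:
mood: A=subj vs B=subj -> unified: subj
tense: A=pres vs B=pres -> unified: pres
voice: A=mid vs B=mid -> unified: mid
No clashes found.

Unified: {mood: subj, tense: pres, voice: mid}


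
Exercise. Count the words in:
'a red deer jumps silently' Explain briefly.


Split into words: a | red | deer | jumps | silently = 5 words.

5


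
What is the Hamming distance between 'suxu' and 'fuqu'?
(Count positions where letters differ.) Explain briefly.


Alignment:
Position 1: 's' vs 'f' = DIFFER
Position 2: 'u' vs 'u' = match
Position 3: 'x' vs 'q' = DIFFER
Position 4: 'u' vs 'u' = match
Total differences: 2

2


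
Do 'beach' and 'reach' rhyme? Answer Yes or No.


Rime (stressed vowel + following sounds) of 'beach': -each = /iːtʃ/
Rime of 'reach': -each = /iːtʃ/
/iːtʃ/ and /iːtʃ/ are the same ending sound, so the words rhyme.

Yes


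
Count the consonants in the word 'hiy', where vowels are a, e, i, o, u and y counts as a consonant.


Consonants in 'hiy': h, y = 2 consonants.

2


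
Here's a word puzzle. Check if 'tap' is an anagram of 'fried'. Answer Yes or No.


Sorted letters of 'tap': 'apt'
Sorted letters of 'fried': 'defir'
They do not match.

No


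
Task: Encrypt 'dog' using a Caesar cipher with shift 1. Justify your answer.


Shift each letter by 1: d -> e, o -> p, g -> h. Result: 'eph'.

eph


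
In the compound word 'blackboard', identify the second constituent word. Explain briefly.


Split 'blackboard' into 'black' + 'board'. The second part is 'board'.

board


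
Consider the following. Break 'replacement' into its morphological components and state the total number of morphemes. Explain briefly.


Step 1: Identify prefix: 're' (meaning: again)
Step 2: Identify root: 'place'
Step 3: Identify suffix(es): 'ment'
Decomposition: re- (prefix: again) + place (root) + -ment (suffix: action/result)
Total morphemes: 3

3 morphemes (re- (prefix: again) + place (root) + -ment (suffix: action/result))


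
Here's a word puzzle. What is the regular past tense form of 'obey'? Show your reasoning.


Apply rule: Add -ed. 'obey' becomes 'obeyed'.

obeyed


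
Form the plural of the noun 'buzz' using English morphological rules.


Apply rule: Add -es (sibilant/fricative ending). 'buzz' becomes 'buzzes'.

buzzes


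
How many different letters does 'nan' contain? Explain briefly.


Unique letters in 'nan': {a, n} = 2 distinct letters.

2


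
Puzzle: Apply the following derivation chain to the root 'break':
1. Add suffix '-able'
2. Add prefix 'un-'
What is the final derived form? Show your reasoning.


Step 1: Add suffix '-able' to 'break' = 'breakable'
Step 2: Add prefix 'un-' to 'breakable' = 'unbreakable'

unbreakable


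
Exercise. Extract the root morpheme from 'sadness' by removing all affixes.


Remove suffix '-ness' from 'sadness' to get root 'sad'.

sad


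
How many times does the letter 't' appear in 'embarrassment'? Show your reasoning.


Letter 't' in 'embarrassment': found at position(s) 13 = 1 occurrence(s).

1


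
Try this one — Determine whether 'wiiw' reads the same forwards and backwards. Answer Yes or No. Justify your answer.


Forward: 'wiiw'
Reversed: 'wiiw'
They are identical.

Yes


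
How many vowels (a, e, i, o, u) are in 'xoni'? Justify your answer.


Vowels in 'xoni': o, i = 2 vowels.

2


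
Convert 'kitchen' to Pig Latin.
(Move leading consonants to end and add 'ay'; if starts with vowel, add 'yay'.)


'kitchen': move consonant cluster 'k' to end and add 'ay': 'itchenkay'.

itchenkay


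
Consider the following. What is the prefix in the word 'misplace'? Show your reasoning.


The word 'misplace' = 'mis' (prefix) + 'place' (root). The prefix is 'mis'.

mis


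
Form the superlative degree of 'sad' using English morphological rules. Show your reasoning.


Apply superlative formation (double final consonant, add -est): 'sad' -> 'saddest'.

saddest


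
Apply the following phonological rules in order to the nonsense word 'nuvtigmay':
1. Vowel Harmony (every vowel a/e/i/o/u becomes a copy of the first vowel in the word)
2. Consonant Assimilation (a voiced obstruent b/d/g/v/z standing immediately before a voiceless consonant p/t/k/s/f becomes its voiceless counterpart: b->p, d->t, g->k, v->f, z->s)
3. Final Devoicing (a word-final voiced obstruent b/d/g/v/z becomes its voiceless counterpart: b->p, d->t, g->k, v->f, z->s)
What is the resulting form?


Starting form: 'nuvtigmay'
Rule 1: Vowel Harmony: all vowels become 'u' (matching first vowel). 'nuvtigmay' -> 'nuvtugmuy'
Rule 2: Consonant Assimilation: voiced obstruent before voiceless consonant becomes voiceless ('vt' -> 'ft'). 'nuvtugmuy' -> 'nuftugmuy'
Rule 3: Final Devoicing: final consonant 'y' is not one of the voiced obstruents b/d/g/v/z. No change.
Final form: 'nuftugmuy'

nuftugmuy


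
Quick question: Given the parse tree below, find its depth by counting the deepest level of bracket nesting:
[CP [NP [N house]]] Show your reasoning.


Count bracket nesting levels:
'[' at pos 0: depth = 1
'[' at pos 4: depth = 2
'[' at pos 8: depth = 3
Maximum depth reached: 3

3


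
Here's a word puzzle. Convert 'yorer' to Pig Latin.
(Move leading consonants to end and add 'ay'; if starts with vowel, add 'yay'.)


'yorer': move consonant cluster 'y' to end and add 'ay': 'oreryay'.

oreryay


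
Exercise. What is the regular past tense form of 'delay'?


Apply rule: Add -ed. 'delay' becomes 'delayed'.

delayed


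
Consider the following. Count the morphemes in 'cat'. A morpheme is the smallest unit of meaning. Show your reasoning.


Decomposition: cat (free morpheme) = 1 morpheme(s)

1 morphemes


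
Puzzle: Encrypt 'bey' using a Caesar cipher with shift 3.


Shift each letter by 3: b -> e, e -> h, y -> b. Result: 'ehb'.

ehb


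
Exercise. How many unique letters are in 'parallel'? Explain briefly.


Unique letters in 'parallel': {a, e, l, p, r} = 5 distinct letters.

5


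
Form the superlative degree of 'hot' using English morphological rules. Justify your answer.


Apply superlative formation (double final consonant, add -est): 'hot' -> 'hottest'.

hottest


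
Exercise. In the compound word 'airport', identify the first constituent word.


Split 'airport' into 'air' + 'port'. The first part is 'air'.

air


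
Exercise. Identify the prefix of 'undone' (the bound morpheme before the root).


The word 'undone' = 'un' (prefix) + 'done' (root). The prefix is 'un'.

un


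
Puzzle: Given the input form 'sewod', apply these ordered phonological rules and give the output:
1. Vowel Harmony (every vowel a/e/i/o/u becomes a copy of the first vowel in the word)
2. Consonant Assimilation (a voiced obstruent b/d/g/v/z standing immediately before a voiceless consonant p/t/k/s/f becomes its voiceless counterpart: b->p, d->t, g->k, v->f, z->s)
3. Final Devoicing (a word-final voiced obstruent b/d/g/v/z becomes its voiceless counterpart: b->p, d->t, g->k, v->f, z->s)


Starting form: 'sewod'
Rule 1: Vowel Harmony: all vowels become 'e' (matching first vowel). 'sewod' -> 'sewed'
Rule 2: Consonant Assimilation: no voiced obstruent (b/d/g/v/z) stands immediately before a voiceless consonant (p/t/k/s/f). No change.
Rule 3: Final Devoicing: word-final voiced obstruent 'd' becomes voiceless 't'. 'sewed' -> 'sewet'
Final form: 'sewet'

sewet


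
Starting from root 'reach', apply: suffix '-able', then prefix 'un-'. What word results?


Step 1: Add suffix '-able' to 'reach' = 'reachable'
Step 2: Add prefix 'un-' to 'reachable' = 'unreachable'

unreachable


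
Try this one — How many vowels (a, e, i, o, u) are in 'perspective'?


Vowels in 'perspective': e, e, i, e = 4 vowels.

4


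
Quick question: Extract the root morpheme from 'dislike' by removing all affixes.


Remove prefix 'dis' from 'dislike' to get root 'like'.

like


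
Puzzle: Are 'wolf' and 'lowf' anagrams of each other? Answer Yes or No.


Sorted letters of 'wolf': 'flow'
Sorted letters of 'lowf': 'flow'
They match.

Yes


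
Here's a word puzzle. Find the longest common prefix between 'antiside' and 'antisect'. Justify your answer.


Compare from the start: 5 characters match: 'antis'. Mismatch at position 6: 'i' vs 'e'.

antis


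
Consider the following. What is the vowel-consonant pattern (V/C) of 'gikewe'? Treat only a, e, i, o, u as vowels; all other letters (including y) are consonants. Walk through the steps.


Letter mapping: g = C, i = V, k = C, e = V, w = C, e = V.

CVCVCV


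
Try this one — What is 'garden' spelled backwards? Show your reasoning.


Reverse 'garden' character by character: 'nedrag'.

nedrag


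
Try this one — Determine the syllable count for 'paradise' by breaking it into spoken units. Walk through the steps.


Break 'paradise' into syllables: par-a-dise -> par | a | dise = 3 syllables

3 syllables


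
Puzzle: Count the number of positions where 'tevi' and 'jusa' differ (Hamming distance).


Alignment:
Position 1: 't' vs 'j' = DIFFER
Position 2: 'e' vs 'u' = DIFFER
Position 3: 'v' vs 's' = DIFFER
Position 4: 'i' vs 'a' = DIFFER
Total differences: 4

4


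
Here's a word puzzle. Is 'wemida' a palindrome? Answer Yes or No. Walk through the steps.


Forward: 'wemida'
Reversed: 'adimew'
They differ.

No


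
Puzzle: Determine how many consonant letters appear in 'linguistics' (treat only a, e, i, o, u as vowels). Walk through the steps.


Consonants in 'linguistics': l, n, g, s, t, c, s = 7 consonants.

7


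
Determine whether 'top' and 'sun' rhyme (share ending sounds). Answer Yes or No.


Rime (stressed vowel + following sounds) of 'top': -op = /ɒp/
Rime of 'sun': -un = /ʌn/
/ɒp/ and /ʌn/ are different ending sounds, so the words do not rhyme.

No


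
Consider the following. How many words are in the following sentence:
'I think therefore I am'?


Split into words: I | think | therefore | I | am = 5 words.

5


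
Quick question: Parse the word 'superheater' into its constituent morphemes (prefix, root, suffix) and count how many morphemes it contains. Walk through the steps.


Step 1: Identify prefix: 'super' (meaning: above)
Step 2: Identify root: 'heat'
Step 3: Identify suffix(es): 'er'
Decomposition: super- (prefix: above) + heat (root) + -er (suffix: one who)
Total morphemes: 3

3 morphemes (super- (prefix: above) + heat (root) + -er (suffix: one who))


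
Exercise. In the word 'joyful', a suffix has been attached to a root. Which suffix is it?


The word 'joyful' = 'joy' (root) + '-ful' (suffix). The suffix is '-ful'.

ful


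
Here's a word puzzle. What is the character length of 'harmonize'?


Spell out 'harmonize' and number each letter: h(1), a(2), r(3), m(4), o(5), n(6), i(7), z(8), e(9). Total: 9 letters.

9


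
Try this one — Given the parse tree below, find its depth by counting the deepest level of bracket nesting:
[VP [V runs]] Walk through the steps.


Count bracket nesting levels:
'[' at pos 0: depth = 1
'[' at pos 4: depth = 2
Maximum depth reached: 2

2


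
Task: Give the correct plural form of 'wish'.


Apply rule: Add -es (sibilant/fricative ending). 'wish' becomes 'wishes'.

wishes


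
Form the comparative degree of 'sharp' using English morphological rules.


Apply comparative formation (add -er): 'sharp' -> 'sharper'.

sharper


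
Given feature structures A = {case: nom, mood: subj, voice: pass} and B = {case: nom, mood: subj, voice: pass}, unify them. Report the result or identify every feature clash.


Compare features:
case: A=nom vs B=nom -> unified: nom
mood: A=subj vs B=subj -> unified: subj
voice: A=pass vs B=pass -> unified: pass
No clashes found.

Unified: {case: nom, mood: subj, voice: pass}


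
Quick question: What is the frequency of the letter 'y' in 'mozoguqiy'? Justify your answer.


Letter 'y' in 'mozoguqiy': found at position(s) 9 = 1 occurrence(s).

1


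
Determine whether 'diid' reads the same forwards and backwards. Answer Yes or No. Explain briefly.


Forward: 'diid'
Reversed: 'diid'
They are identical.

Yes


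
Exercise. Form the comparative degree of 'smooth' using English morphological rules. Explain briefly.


Apply comparative formation (add -er): 'smooth' -> 'smoother'.

smoother


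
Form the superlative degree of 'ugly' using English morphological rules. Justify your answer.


Apply superlative formation (consonant + y: change y to i, add -est): 'ugly' -> 'ugliest'.

ugliest


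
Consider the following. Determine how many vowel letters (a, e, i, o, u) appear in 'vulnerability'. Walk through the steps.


Vowels in 'vulnerability': u, e, a, i, i = 5 vowels.

5


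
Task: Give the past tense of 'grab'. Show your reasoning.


Apply rule: Double final consonant and add -ed. 'grab' becomes 'grabbed'.

grabbed


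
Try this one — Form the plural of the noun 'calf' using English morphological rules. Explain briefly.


Apply rule: Change -f to -ves. 'calf' becomes 'calves'.

calves


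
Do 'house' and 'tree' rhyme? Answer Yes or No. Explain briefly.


Rime (stressed vowel + following sounds) of 'house': -ouse = /aʊs/
Rime of 'tree': -ee = /iː/
/aʊs/ and /iː/ are different ending sounds, so the words do not rhyme.

No


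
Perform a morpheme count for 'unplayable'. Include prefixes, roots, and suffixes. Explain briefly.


Decomposition: un- (prefix) + play (root) + -able (suffix) = 3 morpheme(s)

3 morphemes


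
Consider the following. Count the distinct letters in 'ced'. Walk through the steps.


Unique letters in 'ced': {c, d, e} = 3 distinct letters.

3


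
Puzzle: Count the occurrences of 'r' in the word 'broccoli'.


Letter 'r' in 'broccoli': found at position(s) 2 = 1 occurrence(s).

1


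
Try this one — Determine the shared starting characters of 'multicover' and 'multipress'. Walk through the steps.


Compare from the start: 5 characters match: 'multi'. Mismatch at position 6: 'c' vs 'p'.

multi


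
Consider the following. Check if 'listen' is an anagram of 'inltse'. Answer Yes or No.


Sorted letters of 'listen': 'eilnst'
Sorted letters of 'inltse': 'eilnst'
They match.

Yes


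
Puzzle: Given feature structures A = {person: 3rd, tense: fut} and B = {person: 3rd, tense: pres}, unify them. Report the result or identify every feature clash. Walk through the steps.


Compare features:
person: A=3rd vs B=3rd -> unified: 3rd
tense: A=fut vs B=pres -> CLASH
Clash detected on feature 'tense' (fut vs pres); unification fails.

CLASH on 'tense' (fut vs pres)


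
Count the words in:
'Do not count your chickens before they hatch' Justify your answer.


Split into words: Do | not | count | your | chickens | before | they | hatch = 8 words.

8


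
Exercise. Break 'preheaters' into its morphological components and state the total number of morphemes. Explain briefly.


Step 1: Identify prefix: 'pre' (meaning: before)
Step 2: Identify root: 'heat'
Step 3: Identify suffix(es): 'er, s'
Decomposition: pre- (prefix: before) + heat (root) + -er (suffix: one who) + -s (plural)
Total morphemes: 4

4 morphemes (pre- (prefix: before) + heat (root) + -er (suffix: one who) + -s (plural))


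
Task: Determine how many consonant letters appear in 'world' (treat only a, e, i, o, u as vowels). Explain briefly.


Consonants in 'world': w, r, l, d = 4 consonants.

4


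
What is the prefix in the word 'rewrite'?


The word 'rewrite' = 're' (prefix) + 'write' (root). The prefix is 're'.

re


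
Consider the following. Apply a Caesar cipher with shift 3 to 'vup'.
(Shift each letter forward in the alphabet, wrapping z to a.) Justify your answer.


Shift each letter by 3: v -> y, u -> x, p -> s. Result: 'yxs'.

yxs


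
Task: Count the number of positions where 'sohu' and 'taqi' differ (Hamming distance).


Alignment:
Position 1: 's' vs 't' = DIFFER
Position 2: 'o' vs 'a' = DIFFER
Position 3: 'h' vs 'q' = DIFFER
Position 4: 'u' vs 'i' = DIFFER
Total differences: 4

4


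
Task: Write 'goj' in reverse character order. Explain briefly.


Reverse 'goj' character by character: 'jog'.

jog


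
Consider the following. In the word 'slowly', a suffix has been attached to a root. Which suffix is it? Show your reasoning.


The word 'slowly' = 'slow' (root) + '-ly' (suffix). The suffix is '-ly'.

ly


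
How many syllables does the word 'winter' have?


Break 'winter' into syllables: win-ter -> win | ter = 2 syllables

2 syllables


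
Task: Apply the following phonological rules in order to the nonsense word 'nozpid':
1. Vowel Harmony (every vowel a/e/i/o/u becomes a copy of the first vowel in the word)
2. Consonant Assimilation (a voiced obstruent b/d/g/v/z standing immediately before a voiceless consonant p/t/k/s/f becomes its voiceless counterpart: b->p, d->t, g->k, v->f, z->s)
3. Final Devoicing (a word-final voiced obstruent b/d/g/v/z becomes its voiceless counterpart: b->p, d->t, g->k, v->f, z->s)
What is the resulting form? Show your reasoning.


Starting form: 'nozpid'
Rule 1: Vowel Harmony: all vowels become 'o' (matching first vowel). 'nozpid' -> 'nozpod'
Rule 2: Consonant Assimilation: voiced obstruent before voiceless consonant becomes voiceless ('zp' -> 'sp'). 'nozpod' -> 'nospod'
Rule 3: Final Devoicing: word-final voiced obstruent 'd' becomes voiceless 't'. 'nospod' -> 'nospot'
Final form: 'nospot'

nospot
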